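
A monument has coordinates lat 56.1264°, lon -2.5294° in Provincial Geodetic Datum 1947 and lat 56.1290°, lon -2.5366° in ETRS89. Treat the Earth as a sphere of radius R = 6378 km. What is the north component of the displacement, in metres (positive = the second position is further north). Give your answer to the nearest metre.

ΔN = 289 m

Δφ = 56.1290° − 56.1264° = +0.0026°; Δλ = -2.5366° − -2.5294° = -0.0072°.
1° along a meridian = πR/180 = 111317 m.
ΔN = Δφ × 111317 = 289.4 m; ΔE = Δλ × 111317 × cos(56.1264°) = -0.0072 × 111317 × 0.557363 = -446.7 m.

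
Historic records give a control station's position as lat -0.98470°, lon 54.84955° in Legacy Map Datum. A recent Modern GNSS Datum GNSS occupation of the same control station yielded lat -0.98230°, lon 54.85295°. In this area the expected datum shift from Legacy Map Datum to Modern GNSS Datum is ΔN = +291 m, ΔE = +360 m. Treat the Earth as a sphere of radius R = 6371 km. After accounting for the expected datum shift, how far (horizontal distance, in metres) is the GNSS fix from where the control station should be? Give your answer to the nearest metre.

Observed coordinate differences: Δφ = +0.00240°, Δλ = +0.00340°.
Converting to metres (1° lat = 111195 m, cos φ = 0.999852): observed ΔN = 266.9 m, observed ΔE = 378.0 m.
Subtracting the expected shift leaves a residual of 266.9 − (291) = -24.1 m north and 378.0 − (360) = 18.0 m east.
Residual distance = √((-24.1)² + 18.0²) = 30.1 m.

30 m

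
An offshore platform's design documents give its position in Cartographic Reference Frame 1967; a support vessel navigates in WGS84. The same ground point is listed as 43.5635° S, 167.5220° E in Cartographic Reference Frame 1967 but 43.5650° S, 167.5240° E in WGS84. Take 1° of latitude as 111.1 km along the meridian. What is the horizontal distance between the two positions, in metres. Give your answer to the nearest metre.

Δφ = -43.5650° − -43.5635° = -0.0015°; Δλ = 167.5240° − 167.5220° = +0.0020°.
ΔN = Δφ × 111100 = -166.7 m; ΔE = Δλ × 111100 × cos(-43.5635°) = +0.0020 × 111100 × 0.724611 = 161.0 m.
Distance = √(ΔE² + ΔN²) = √(161.0² + (-166.7)²) = 231.7 m.

232 m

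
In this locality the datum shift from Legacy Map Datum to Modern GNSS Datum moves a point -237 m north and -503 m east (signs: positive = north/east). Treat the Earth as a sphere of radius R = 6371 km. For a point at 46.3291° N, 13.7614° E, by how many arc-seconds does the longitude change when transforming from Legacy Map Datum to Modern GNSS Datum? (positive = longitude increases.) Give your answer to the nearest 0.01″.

At latitude 46.3291°, cos φ = 0.690515.
One radian of longitude at latitude φ spans R cos φ, so Δλ = ΔE / (R cos φ) = -503.0 / (6371000 × 0.690515) = -1.1434e-04 rad = -23.584″.

Δλ = -23.58″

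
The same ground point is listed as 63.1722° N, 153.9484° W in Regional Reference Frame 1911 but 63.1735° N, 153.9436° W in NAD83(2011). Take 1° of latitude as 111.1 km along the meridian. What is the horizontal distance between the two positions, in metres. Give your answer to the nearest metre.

Δφ = 63.1735° − 63.1722° = +0.0013°; Δλ = -153.9436° − -153.9484° = +0.0048°.
ΔN = Δφ × 111100 = 144.4 m; ΔE = Δλ × 111100 × cos(63.1722°) = +0.0048 × 111100 × 0.451311 = 240.7 m.
Distance = √(ΔE² + ΔN²) = √(240.7² + 144.4²) = 280.7 m.

281 m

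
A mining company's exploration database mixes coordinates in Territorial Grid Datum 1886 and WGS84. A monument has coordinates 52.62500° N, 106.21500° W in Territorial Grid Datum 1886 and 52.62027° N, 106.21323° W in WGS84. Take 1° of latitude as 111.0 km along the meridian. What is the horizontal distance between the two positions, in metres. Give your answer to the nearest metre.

538 m

Δφ = 52.62027° − 52.62500° = -0.00473°; Δλ = -106.21323° − -106.21500° = +0.00177°.
ΔN = Δφ × 111000 = -525.0 m; ΔE = Δλ × 111000 × cos(52.62500°) = +0.00177 × 111000 × 0.607029 = 119.3 m.
Distance = √(ΔE² + ΔN²) = √(119.3² + (-525.0)²) = 538.4 m.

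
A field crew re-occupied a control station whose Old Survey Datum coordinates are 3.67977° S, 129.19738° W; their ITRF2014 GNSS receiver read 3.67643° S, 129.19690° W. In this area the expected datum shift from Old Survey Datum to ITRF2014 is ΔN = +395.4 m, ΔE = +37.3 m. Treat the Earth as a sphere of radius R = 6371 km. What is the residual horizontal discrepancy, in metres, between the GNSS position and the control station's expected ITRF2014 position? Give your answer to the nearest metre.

Observed coordinate differences: Δφ = +0.00334°, Δλ = +0.00048°.
Converting to metres (1° lat = 111195 m, cos φ = 0.997938): observed ΔN = 371.4 m, observed ΔE = 53.3 m.
Subtracting the expected shift leaves a residual of 371.4 − (395.4) = -24.0 m north and 53.3 − (37.3) = 16.0 m east.
Residual distance = √((-24.0)² + 16.0²) = 28.8 m.

29 m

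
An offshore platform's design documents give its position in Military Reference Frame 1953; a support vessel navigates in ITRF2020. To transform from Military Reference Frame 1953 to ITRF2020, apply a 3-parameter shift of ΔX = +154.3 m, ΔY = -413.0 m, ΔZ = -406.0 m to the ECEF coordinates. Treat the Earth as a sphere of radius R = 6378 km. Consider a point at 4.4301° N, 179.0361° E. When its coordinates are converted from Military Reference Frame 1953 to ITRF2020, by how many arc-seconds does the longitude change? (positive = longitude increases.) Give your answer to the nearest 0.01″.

Δλ = 13.31″

sin φ = 0.077243, cos φ = 0.997012, sin λ = 0.016822, cos λ = -0.999858.
East component: ΔE = −sin λ·ΔX + cos λ·ΔY = −(0.016822)(154.3) + (-0.999858)(-413.0) = 410.35 m.
1° of latitude spans πR/180 = 111317 m; at latitude φ, 1° of longitude spans that × cos φ = 110984.5 m, so Δλ = 410.35 / 110984.5 × 3600 = 13.310″.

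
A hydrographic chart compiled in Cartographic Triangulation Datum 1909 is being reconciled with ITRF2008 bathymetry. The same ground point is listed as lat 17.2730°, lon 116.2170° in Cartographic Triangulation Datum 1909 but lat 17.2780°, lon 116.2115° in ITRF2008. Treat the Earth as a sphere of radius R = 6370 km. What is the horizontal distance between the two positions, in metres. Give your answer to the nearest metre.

806 m

Δφ = 17.2780° − 17.2730° = +0.0050°; Δλ = 116.2115° − 116.2170° = -0.0055°.
1° along a meridian = πR/180 = 111177 m.
ΔN = Δφ × 111177 = 555.9 m; ΔE = Δλ × 111177 × cos(17.2730°) = -0.0055 × 111177 × 0.954901 = -583.9 m.
Distance = √(ΔE² + ΔN²) = √((-583.9)² + 555.9²) = 806.2 m.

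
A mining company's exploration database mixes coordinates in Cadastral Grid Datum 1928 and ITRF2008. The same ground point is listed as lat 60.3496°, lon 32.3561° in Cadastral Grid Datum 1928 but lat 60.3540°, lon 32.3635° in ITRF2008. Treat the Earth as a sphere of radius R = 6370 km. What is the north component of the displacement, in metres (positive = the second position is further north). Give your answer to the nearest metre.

ΔN = 489 m

Δφ = 60.3540° − 60.3496° = +0.0044°; Δλ = 32.3635° − 32.3561° = +0.0074°.
1° along a meridian = πR/180 = 111177 m.
ΔN = Δφ × 111177 = 489.2 m; ΔE = Δλ × 111177 × cos(60.3496°) = +0.0074 × 111177 × 0.494707 = 407.0 m.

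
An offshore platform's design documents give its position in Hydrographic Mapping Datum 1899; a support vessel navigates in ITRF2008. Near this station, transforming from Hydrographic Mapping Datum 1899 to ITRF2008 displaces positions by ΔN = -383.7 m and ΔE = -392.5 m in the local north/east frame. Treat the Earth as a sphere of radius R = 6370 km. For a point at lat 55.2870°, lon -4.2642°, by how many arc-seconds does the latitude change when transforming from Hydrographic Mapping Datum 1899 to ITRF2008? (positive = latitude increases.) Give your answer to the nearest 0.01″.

On a sphere of radius R, 1 rad of latitude = R, so Δφ = ΔN / R = -383.7 / 6370000 = -6.0235e-05 rad = -12.424″.

Δφ = -12.42″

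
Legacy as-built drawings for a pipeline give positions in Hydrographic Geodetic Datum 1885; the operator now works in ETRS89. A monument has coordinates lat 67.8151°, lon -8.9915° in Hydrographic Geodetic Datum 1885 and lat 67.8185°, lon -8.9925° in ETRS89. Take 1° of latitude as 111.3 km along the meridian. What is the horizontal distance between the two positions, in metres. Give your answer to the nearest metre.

Δφ = 67.8185° − 67.8151° = +0.0034°; Δλ = -8.9925° − -8.9915° = -0.0010°.
ΔN = Δφ × 111300 = 378.4 m; ΔE = Δλ × 111300 × cos(67.8151°) = -0.0010 × 111300 × 0.377597 = -42.0 m.
Distance = √(ΔE² + ΔN²) = √((-42.0)² + 378.4²) = 380.7 m.

381 m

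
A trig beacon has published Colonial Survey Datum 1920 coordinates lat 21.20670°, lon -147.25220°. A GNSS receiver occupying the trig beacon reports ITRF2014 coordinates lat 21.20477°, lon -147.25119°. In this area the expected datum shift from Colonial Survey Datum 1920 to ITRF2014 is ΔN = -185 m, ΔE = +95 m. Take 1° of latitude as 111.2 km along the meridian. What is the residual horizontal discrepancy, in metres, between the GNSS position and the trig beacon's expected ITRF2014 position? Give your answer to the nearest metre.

Observed coordinate differences: Δφ = -0.00193°, Δλ = +0.00101°.
Converting to metres (1° lat = 111200 m, cos φ = 0.932282): observed ΔN = -214.6 m, observed ΔE = 104.7 m.
Subtracting the expected shift leaves a residual of -214.6 − (-185) = -29.6 m north and 104.7 − (95) = 9.7 m east.
Residual distance = √((-29.6)² + 9.7²) = 31.2 m.

31 m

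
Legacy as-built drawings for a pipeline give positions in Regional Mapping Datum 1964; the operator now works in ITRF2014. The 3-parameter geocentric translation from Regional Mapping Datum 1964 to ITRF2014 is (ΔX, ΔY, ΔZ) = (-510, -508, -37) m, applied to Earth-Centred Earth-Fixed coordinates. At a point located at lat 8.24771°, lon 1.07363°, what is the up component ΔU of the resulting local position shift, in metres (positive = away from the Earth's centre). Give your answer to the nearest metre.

At φ = 8.24771°, λ = 1.07363°: sin φ = 0.143453, cos φ = 0.989657, sin λ = 0.018737, cos λ = 0.999824.
ΔU = cos φ cos λ·ΔX + cos φ sin λ·ΔY + sin φ·ΔZ = (0.989657)(0.999824)(-510) + (0.989657)(0.018737)(-508) + (0.143453)(-37) = -519.36 m.

ΔU = -519 m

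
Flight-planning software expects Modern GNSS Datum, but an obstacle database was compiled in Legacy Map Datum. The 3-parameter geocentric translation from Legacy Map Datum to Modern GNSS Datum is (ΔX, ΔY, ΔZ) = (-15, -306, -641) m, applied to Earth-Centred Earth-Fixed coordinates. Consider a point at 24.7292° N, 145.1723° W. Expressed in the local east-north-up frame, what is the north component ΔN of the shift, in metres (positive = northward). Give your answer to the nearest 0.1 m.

The local north axis is (−sin φ cos λ, −sin φ sin λ, cos φ), giving ΔN = -5.151 − 73.107 − 582.217 = -660.48 m.

ΔN = -660.5 m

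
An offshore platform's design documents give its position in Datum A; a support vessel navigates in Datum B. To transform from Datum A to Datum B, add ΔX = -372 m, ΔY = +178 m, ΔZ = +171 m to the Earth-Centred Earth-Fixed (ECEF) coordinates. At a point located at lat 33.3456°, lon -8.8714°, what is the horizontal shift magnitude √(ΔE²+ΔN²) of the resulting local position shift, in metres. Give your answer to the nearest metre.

379 m

At φ = 33.3456°, λ = -8.8714°: sin φ = 0.549688, cos φ = 0.835370, sin λ = -0.154217, cos λ = 0.988037.
ΔE = −sin λ·ΔX + cos λ·ΔY = −(-0.154217)·(-372) + (0.988037)·(178) = 118.50 m.
ΔN = −sin φ cos λ·ΔX − sin φ sin λ·ΔY + cos φ·ΔZ = −(0.549688)(0.988037)(-372) − (0.549688)(-0.154217)(178) + (0.835370)(171) = 359.98 m.
Horizontal magnitude = √(ΔE² + ΔN²) = √(118.50² + 359.98²) = 378.98 m.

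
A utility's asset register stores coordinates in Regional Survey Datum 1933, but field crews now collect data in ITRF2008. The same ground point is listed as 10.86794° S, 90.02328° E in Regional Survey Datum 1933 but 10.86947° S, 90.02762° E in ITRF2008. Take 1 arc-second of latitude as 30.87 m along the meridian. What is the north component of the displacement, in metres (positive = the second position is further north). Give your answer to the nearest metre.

Δφ = -10.86947° − -10.86794° = -0.00153°; Δλ = 90.02762° − 90.02328° = +0.00434°.
1° of latitude = 3600 × 30.87 = 111132 m.
ΔN = Δφ × 111132 = -170.0 m; ΔE = Δλ × 111132 × cos(-10.86794°) = +0.00434 × 111132 × 0.982064 = 473.7 m.

ΔN = -170 m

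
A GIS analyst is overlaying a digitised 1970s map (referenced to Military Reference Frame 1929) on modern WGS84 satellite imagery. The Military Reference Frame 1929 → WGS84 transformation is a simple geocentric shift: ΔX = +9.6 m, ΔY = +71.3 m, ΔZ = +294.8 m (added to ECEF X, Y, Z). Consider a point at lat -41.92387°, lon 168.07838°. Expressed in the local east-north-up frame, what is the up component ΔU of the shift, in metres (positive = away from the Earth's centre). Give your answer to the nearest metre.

ΔU = -193 m

The local up (radial) axis is (cos φ cos λ, cos φ sin λ, sin φ), giving ΔU = -6.989 + 10.959 − 196.968 = -193.00 m.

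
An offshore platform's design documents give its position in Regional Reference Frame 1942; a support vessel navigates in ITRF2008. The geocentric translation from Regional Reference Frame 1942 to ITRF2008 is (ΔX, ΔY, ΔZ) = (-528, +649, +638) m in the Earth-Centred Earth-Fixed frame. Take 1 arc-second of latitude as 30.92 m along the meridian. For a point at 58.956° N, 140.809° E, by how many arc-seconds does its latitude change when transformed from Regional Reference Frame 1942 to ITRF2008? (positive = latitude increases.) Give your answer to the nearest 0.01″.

Δφ = -12.06″

sin φ = 0.856772, cos φ = 0.515696, sin λ = 0.631908, cos λ = -0.775044.
North component: ΔN = −sin φ cos λ·ΔX − sin φ sin λ·ΔY + cos φ·ΔZ = −(0.856772)(-0.775044)(-528) − (0.856772)(0.631908)(649) + (0.515696)(638) = -372.97 m.
1° of latitude spans 3600 × 30.92 = 111312 m, so Δφ = -372.97 / 111312 × 3600 = -12.062″.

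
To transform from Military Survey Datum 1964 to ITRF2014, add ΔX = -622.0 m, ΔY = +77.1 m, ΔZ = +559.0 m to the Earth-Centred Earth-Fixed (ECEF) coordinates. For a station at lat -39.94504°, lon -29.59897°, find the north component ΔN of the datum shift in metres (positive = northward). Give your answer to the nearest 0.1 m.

ΔN = 56.9 m

At φ = -39.94504°, λ = -29.59897°: sin φ = -0.642052, cos φ = 0.766661, sin λ = -0.493926, cos λ = 0.869504.
ΔN = −sin φ cos λ·ΔX − sin φ sin λ·ΔY + cos φ·ΔZ = −(-0.642052)(0.869504)(-622.0) − (-0.642052)(-0.493926)(77.1) + (0.766661)(559.0) = 56.87 m.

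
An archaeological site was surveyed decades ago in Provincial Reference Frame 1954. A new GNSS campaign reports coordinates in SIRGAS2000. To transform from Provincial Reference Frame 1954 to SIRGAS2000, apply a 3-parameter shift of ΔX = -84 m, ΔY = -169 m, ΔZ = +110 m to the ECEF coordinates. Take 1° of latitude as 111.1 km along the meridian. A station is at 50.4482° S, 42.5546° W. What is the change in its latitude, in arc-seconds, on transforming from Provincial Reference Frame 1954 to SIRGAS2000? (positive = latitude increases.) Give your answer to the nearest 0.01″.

Δφ = 3.58″

sin φ = -0.771049, cos φ = 0.636776, sin λ = -0.676292, cos λ = 0.736633.
North component: ΔN = −sin φ cos λ·ΔX − sin φ sin λ·ΔY + cos φ·ΔZ = −(-0.771049)(0.736633)(-84) − (-0.771049)(-0.676292)(-169) + (0.636776)(110) = 110.46 m.
1° of latitude spans 111100 m, so Δφ = 110.46 / 111100 × 3600 = 3.579″.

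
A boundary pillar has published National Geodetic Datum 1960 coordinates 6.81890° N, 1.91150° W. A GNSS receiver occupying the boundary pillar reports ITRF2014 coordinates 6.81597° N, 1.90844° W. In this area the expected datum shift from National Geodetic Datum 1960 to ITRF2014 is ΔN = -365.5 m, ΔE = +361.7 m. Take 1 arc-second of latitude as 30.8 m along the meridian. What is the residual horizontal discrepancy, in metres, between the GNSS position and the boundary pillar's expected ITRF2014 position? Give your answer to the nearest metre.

Observed coordinate differences: Δφ = -0.00293°, Δλ = +0.00306°.
Converting to metres (1° lat = 110880 m, cos φ = 0.992926): observed ΔN = -324.9 m, observed ΔE = 336.9 m.
Subtracting the expected shift leaves a residual of -324.9 − (-365.5) = 40.6 m north and 336.9 − (361.7) = -24.8 m east.
Residual distance = √(40.6² + (-24.8)²) = 47.6 m.

48 m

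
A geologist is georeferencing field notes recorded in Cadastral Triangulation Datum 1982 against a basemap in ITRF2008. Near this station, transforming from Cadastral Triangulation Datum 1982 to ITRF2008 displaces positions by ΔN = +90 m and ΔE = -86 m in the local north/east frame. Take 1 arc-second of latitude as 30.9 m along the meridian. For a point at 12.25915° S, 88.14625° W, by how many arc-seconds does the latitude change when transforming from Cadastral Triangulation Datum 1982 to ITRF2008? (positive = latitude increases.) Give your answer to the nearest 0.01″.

1″ of latitude = 30.90 m, so Δφ = 90.0 / 30.90 = 2.913″.

Δφ = 2.91″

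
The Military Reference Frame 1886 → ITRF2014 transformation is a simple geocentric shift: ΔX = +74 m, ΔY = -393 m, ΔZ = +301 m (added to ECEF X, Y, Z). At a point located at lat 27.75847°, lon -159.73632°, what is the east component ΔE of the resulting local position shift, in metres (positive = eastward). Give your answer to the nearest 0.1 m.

At φ = 27.75847°, λ = -159.73632°: sin φ = 0.465745, cos φ = 0.884919, sin λ = -0.346341, cos λ = -0.938109.
ΔE = −sin λ·ΔX + cos λ·ΔY = −(-0.346341)·(74) + (-0.938109)·(-393) = 394.31 m.

ΔE = 394.3 m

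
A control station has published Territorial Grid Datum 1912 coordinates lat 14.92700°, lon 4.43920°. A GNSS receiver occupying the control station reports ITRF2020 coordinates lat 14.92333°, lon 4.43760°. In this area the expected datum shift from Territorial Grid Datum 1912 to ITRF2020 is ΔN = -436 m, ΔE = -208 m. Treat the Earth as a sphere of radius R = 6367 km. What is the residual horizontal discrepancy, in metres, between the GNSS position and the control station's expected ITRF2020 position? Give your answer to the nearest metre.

Observed coordinate differences: Δφ = -0.00367°, Δλ = -0.00160°.
Converting to metres (1° lat = 111125 m, cos φ = 0.966255): observed ΔN = -407.8 m, observed ΔE = -171.8 m.
Subtracting the expected shift leaves a residual of -407.8 − (-436) = 28.2 m north and -171.8 − (-208) = 36.2 m east.
Residual distance = √(28.2² + 36.2²) = 45.9 m.

46 m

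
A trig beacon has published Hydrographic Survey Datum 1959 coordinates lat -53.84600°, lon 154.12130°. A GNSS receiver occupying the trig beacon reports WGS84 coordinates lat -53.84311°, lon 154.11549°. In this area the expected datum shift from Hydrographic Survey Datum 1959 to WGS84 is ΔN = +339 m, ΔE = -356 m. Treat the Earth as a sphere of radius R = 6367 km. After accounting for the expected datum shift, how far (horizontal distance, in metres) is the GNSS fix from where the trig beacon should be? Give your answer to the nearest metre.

31 m

Observed coordinate differences: Δφ = +0.00289°, Δλ = -0.00581°.
Converting to metres (1° lat = 111125 m, cos φ = 0.589958): observed ΔN = 321.2 m, observed ΔE = -380.9 m.
Subtracting the expected shift leaves a residual of 321.2 − (339) = -17.8 m north and -380.9 − (-356) = -24.9 m east.
Residual distance = √((-17.8)² + (-24.9)²) = 30.6 m.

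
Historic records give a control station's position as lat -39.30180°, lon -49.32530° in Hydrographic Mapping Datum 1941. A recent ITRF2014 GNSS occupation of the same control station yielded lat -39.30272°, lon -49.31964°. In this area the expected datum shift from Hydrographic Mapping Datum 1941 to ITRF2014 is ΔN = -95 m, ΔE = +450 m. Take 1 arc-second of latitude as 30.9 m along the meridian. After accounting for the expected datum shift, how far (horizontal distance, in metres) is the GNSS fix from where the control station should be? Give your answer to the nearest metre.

Observed coordinate differences: Δφ = -0.00092°, Δλ = +0.00566°.
Converting to metres (1° lat = 111240 m, cos φ = 0.773820): observed ΔN = -102.3 m, observed ΔE = 487.2 m.
Subtracting the expected shift leaves a residual of -102.3 − (-95) = -7.3 m north and 487.2 − (450) = 37.2 m east.
Residual distance = √((-7.3)² + 37.2²) = 37.9 m.

38 m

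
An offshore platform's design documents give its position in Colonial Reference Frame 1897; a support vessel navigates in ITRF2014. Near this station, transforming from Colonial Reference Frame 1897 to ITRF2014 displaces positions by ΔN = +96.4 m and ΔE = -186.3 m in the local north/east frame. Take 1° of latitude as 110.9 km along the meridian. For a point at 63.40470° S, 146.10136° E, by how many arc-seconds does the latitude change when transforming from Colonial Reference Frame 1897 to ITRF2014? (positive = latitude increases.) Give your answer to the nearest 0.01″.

1° of latitude = 110.9 km, so Δφ = 96.4 / 110900 = 0.0008693° = 3.129″.

Δφ = 3.13″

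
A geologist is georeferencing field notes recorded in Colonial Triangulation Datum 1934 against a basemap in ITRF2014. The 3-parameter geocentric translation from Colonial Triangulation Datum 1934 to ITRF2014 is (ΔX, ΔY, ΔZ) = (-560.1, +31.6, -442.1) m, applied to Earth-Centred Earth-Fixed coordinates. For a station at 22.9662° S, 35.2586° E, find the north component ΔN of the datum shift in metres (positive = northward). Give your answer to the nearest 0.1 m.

At φ = -22.9662°, λ = 35.2586°: sin φ = -0.390188, cos φ = 0.920735, sin λ = 0.577268, cos λ = 0.816555.
ΔN = −sin φ cos λ·ΔX − sin φ sin λ·ΔY + cos φ·ΔZ = −(-0.390188)(0.816555)(-560.1) − (-0.390188)(0.577268)(31.6) + (0.920735)(-442.1) = -578.39 m.

ΔN = -578.4 m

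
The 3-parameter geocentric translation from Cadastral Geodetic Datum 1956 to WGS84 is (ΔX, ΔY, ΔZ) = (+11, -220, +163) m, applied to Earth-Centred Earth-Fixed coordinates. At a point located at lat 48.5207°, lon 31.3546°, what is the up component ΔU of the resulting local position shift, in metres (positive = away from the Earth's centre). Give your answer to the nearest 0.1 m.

ΔU = 52.5 m

The local up (radial) axis is (cos φ cos λ, cos φ sin λ, sin φ), giving ΔU = 6.222 − 75.821 + 122.119 = 52.52 m.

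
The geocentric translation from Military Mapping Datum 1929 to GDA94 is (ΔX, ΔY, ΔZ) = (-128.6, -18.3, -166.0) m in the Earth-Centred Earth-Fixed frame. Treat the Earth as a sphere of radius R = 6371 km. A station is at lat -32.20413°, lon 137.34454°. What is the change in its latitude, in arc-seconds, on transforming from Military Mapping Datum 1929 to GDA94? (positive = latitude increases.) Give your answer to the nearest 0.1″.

Δφ = -3.1″

sin φ = -0.532937, cos φ = 0.846155, sin λ = 0.677588, cos λ = -0.735442.
North component: ΔN = −sin φ cos λ·ΔX − sin φ sin λ·ΔY + cos φ·ΔZ = −(-0.532937)(-0.735442)(-128.6) − (-0.532937)(0.677588)(-18.3) + (0.846155)(-166.0) = -96.67 m.
1° of latitude spans πR/180 = 111195 m, so Δφ = -96.67 / 111195 × 3600 = -3.130″.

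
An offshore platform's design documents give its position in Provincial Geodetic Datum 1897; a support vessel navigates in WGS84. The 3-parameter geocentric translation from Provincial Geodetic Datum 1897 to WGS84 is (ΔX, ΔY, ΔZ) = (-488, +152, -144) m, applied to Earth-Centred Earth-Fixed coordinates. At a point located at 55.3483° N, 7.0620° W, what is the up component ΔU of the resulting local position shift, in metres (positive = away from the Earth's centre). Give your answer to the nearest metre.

ΔU = -404 m

At φ = 55.3483°, λ = -7.0620°: sin φ = 0.822624, cos φ = 0.568586, sin λ = -0.122943, cos λ = 0.992414.
ΔU = cos φ cos λ·ΔX + cos φ sin λ·ΔY + sin φ·ΔZ = (0.568586)(0.992414)(-488) + (0.568586)(-0.122943)(152) + (0.822624)(-144) = -404.45 m.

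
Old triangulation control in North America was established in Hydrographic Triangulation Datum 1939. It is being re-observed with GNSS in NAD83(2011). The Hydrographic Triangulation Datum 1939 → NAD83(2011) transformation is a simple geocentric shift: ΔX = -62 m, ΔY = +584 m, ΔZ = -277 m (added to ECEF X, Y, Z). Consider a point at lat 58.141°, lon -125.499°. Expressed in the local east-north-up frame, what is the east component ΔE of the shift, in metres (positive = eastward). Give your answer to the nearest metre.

ΔE = -390 m

The local east axis at (φ, λ) is (−sin λ, cos λ, 0), so ΔE = −sin(-125.499°)·(-62) + cos(-125.499°)·584 = -389.60 m.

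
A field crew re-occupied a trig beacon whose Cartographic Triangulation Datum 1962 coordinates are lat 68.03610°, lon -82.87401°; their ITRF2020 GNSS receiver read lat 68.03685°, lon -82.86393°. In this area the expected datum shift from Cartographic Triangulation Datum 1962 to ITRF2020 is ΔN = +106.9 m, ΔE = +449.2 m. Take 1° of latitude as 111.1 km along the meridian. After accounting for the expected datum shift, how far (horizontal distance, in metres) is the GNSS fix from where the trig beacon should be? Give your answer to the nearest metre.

Observed coordinate differences: Δφ = +0.00075°, Δλ = +0.01008°.
Converting to metres (1° lat = 111100 m, cos φ = 0.374022): observed ΔN = 83.3 m, observed ΔE = 418.9 m.
Subtracting the expected shift leaves a residual of 83.3 − (106.9) = -23.6 m north and 418.9 − (449.2) = -30.3 m east.
Residual distance = √((-23.6)² + (-30.3)²) = 38.4 m.

38 m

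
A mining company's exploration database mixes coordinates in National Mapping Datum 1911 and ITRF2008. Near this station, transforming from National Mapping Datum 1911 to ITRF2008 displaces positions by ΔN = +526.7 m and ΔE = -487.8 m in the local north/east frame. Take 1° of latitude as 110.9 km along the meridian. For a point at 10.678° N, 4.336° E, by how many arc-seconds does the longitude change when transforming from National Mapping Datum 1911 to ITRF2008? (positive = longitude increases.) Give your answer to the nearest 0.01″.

At latitude 10.678°, cos φ = 0.982684.
1° of longitude at this latitude = 110.9 × cos φ = 108.98 km, so Δλ = -487.8 / 108979.7 = -0.0044761° = -16.114″.

Δλ = -16.11″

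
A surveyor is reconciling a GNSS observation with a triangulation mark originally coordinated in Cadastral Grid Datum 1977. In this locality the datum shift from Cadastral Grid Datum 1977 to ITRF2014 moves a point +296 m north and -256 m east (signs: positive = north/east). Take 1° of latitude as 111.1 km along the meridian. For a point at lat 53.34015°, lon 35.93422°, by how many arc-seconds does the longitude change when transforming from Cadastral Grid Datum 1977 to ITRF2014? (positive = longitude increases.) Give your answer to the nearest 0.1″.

At latitude 53.34015°, cos φ = 0.597063.
1° of longitude at this latitude = 111.1 × cos φ = 66.33 km, so Δλ = -256.0 / 66333.7 = -0.0038593° = -13.893″.

Δλ = -13.9″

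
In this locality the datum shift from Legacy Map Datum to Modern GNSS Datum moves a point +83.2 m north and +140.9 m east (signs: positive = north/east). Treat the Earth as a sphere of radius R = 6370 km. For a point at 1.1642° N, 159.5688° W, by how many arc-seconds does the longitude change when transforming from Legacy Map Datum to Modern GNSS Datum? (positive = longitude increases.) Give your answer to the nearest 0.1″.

Δλ = 4.6″

At latitude 1.1642°, cos φ = 0.999794.
One radian of longitude at latitude φ spans R cos φ, so Δλ = ΔE / (R cos φ) = 140.9 / (6370000 × 0.999794) = 2.2124e-05 rad = 4.563″.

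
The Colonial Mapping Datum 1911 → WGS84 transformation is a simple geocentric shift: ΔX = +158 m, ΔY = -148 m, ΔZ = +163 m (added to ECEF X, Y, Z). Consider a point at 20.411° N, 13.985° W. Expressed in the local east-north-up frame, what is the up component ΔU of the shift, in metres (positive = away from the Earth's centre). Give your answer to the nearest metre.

ΔU = 234 m

The local up (radial) axis is (cos φ cos λ, cos φ sin λ, sin φ), giving ΔU = 143.691 + 33.521 + 56.847 = 234.06 m.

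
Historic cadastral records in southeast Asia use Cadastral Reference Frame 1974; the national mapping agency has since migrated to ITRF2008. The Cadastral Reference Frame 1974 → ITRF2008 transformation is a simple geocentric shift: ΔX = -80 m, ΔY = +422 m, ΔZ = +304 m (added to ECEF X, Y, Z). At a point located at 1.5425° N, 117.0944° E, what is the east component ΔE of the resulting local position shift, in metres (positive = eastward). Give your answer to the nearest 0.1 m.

At φ = 1.5425°, λ = 117.0944°: sin φ = 0.026918, cos φ = 0.999638, sin λ = 0.890257, cos λ = -0.455458.
ΔE = −sin λ·ΔX + cos λ·ΔY = −(0.890257)·(-80) + (-0.455458)·(422) = -120.98 m.

ΔE = -121.0 m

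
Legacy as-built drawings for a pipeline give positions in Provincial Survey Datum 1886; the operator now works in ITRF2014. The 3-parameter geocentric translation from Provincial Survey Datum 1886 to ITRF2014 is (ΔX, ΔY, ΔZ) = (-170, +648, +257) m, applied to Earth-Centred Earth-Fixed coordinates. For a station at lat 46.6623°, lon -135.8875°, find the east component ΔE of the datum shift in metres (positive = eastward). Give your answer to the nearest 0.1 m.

ΔE = -583.6 m

The local east axis at (φ, λ) is (−sin λ, cos λ, 0), so ΔE = −sin(-135.8875°)·(-170) + cos(-135.8875°)·648 = -583.58 m.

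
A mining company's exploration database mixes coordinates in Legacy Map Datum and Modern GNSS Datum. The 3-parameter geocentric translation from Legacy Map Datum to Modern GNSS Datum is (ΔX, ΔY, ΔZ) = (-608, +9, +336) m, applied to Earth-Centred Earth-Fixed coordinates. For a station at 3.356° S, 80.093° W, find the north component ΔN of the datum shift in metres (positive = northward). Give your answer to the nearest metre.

At φ = -3.356°, λ = -80.093°: sin φ = -0.058540, cos φ = 0.998285, sin λ = -0.985088, cos λ = 0.172049.
ΔN = −sin φ cos λ·ΔX − sin φ sin λ·ΔY + cos φ·ΔZ = −(-0.058540)(0.172049)(-608) − (-0.058540)(-0.985088)(9) + (0.998285)(336) = 328.78 m.

ΔN = 329 m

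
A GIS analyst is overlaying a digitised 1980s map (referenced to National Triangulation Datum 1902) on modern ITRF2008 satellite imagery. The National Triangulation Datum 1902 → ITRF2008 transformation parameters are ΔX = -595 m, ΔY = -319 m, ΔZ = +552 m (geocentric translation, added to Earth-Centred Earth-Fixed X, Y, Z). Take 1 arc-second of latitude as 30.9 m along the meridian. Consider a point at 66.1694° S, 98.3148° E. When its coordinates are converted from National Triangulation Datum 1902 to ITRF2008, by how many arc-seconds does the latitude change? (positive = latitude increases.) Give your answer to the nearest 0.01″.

Δφ = 0.42″

sin φ = -0.914744, cos φ = 0.404034, sin λ = 0.989488, cos λ = -0.144612.
North component: ΔN = −sin φ cos λ·ΔX − sin φ sin λ·ΔY + cos φ·ΔZ = −(-0.914744)(-0.144612)(-595) − (-0.914744)(0.989488)(-319) + (0.404034)(552) = 13.00 m.
1° of latitude spans 3600 × 30.90 = 111240 m, so Δφ = 13.00 / 111240 × 3600 = 0.421″.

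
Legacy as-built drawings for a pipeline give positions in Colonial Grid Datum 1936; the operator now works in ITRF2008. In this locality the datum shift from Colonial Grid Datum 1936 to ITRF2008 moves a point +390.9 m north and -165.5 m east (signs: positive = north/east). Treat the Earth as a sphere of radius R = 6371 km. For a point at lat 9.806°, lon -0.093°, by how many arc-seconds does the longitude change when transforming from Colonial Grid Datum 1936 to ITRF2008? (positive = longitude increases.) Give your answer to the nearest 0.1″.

At latitude 9.806°, cos φ = 0.985390.
One radian of longitude at latitude φ spans R cos φ, so Δλ = ΔE / (R cos φ) = -165.5 / (6371000 × 0.985390) = -2.6362e-05 rad = -5.438″.

Δλ = -5.4″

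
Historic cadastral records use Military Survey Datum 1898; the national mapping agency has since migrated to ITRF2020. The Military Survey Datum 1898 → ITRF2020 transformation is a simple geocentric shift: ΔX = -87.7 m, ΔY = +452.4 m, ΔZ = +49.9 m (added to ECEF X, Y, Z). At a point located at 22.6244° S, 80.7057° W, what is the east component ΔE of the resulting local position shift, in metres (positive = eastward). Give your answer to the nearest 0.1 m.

ΔE = -13.5 m

The local east axis at (φ, λ) is (−sin λ, cos λ, 0), so ΔE = −sin(-80.7057°)·(-87.7) + cos(-80.7057°)·452.4 = -13.48 m.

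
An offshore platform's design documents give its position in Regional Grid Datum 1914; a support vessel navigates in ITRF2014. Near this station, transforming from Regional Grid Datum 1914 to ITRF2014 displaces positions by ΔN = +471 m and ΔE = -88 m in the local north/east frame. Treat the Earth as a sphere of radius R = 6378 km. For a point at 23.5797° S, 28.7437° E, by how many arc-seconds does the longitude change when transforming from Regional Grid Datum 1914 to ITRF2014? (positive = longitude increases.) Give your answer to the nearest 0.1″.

At latitude -23.5797°, cos φ = 0.916505.
One radian of longitude at latitude φ spans R cos φ, so Δλ = ΔE / (R cos φ) = -88.0 / (6378000 × 0.916505) = -1.5054e-05 rad = -3.105″.

Δλ = -3.1″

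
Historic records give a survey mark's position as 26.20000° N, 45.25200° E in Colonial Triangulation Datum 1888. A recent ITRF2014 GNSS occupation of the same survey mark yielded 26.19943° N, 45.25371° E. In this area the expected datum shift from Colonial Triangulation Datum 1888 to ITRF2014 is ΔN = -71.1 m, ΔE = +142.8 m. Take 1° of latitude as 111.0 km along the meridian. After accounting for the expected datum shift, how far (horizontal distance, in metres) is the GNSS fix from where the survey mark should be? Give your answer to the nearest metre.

Observed coordinate differences: Δφ = -0.00057°, Δλ = +0.00171°.
Converting to metres (1° lat = 111000 m, cos φ = 0.897258): observed ΔN = -63.3 m, observed ΔE = 170.3 m.
Subtracting the expected shift leaves a residual of -63.3 − (-71.1) = 7.8 m north and 170.3 − (142.8) = 27.5 m east.
Residual distance = √(7.8² + 27.5²) = 28.6 m.

29 m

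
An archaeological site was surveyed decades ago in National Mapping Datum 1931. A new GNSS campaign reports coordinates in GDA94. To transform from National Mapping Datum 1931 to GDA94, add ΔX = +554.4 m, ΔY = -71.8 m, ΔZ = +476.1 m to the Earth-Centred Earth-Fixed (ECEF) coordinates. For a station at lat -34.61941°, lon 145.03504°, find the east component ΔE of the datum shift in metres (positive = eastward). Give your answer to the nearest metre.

At φ = -34.61941°, λ = 145.03504°: sin φ = -0.568123, cos φ = 0.822944, sin λ = 0.573075, cos λ = -0.819503.
ΔE = −sin λ·ΔX + cos λ·ΔY = −(0.573075)·(554.4) + (-0.819503)·(-71.8) = -258.87 m.

ΔE = -259 m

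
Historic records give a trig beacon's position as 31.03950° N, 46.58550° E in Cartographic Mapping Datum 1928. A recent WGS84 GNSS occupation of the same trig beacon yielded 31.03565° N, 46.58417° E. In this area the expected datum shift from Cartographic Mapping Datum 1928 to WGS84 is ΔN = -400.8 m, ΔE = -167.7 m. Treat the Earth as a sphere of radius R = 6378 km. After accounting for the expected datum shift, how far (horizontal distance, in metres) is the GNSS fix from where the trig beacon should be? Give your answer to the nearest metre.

Observed coordinate differences: Δφ = -0.00385°, Δλ = -0.00133°.
Converting to metres (1° lat = 111317 m, cos φ = 0.856812): observed ΔN = -428.6 m, observed ΔE = -126.9 m.
Subtracting the expected shift leaves a residual of -428.6 − (-400.8) = -27.8 m north and -126.9 − (-167.7) = 40.8 m east.
Residual distance = √((-27.8)² + 40.8²) = 49.4 m.

49 m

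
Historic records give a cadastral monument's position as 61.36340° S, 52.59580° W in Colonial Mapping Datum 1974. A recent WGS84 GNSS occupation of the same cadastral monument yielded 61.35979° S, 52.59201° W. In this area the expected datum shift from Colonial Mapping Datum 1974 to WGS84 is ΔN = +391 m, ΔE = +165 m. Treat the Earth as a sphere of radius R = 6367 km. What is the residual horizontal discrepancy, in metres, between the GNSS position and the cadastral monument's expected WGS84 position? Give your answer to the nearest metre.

38 m

Observed coordinate differences: Δφ = +0.00361°, Δλ = +0.00379°.
Converting to metres (1° lat = 111125 m, cos φ = 0.479253): observed ΔN = 401.2 m, observed ΔE = 201.8 m.
Subtracting the expected shift leaves a residual of 401.2 − (391) = 10.2 m north and 201.8 − (165) = 36.8 m east.
Residual distance = √(10.2² + 36.8²) = 38.2 m.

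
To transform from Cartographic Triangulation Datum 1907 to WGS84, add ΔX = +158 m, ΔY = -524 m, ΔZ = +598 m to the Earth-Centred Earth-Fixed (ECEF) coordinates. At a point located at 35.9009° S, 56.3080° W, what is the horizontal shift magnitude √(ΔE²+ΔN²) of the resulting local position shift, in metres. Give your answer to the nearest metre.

807 m

The local east axis at (φ, λ) is (−sin λ, cos λ, 0), so ΔE = −sin(-56.3080°)·158 + cos(-56.3080°)·(-524) = -159.22 m.
The local north axis is (−sin φ cos λ, −sin φ sin λ, cos φ), giving ΔN = 51.395 + 255.655 + 484.399 = 791.45 m.
Horizontal magnitude = √(ΔE² + ΔN²) = √((-159.22)² + 791.45²) = 807.31 m.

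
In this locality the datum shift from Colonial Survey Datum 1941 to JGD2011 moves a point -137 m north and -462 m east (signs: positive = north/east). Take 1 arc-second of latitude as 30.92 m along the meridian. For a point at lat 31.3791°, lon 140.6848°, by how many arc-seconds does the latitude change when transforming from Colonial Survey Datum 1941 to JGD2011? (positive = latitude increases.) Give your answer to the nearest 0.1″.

Δφ = -4.4″

1″ of latitude = 30.92 m, so Δφ = -137.0 / 30.92 = -4.431″.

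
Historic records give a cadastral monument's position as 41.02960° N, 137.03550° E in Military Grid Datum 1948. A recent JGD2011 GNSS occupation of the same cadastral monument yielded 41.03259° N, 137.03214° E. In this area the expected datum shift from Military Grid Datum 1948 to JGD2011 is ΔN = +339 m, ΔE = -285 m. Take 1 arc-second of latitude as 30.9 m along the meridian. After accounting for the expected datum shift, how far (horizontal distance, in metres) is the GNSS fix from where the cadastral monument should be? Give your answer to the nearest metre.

7 m

Observed coordinate differences: Δφ = +0.00299°, Δλ = -0.00336°.
Converting to metres (1° lat = 111240 m, cos φ = 0.754371): observed ΔN = 332.6 m, observed ΔE = -282.0 m.
Subtracting the expected shift leaves a residual of 332.6 − (339) = -6.4 m north and -282.0 − (-285) = 3.0 m east.
Residual distance = √((-6.4)² + 3.0²) = 7.1 m.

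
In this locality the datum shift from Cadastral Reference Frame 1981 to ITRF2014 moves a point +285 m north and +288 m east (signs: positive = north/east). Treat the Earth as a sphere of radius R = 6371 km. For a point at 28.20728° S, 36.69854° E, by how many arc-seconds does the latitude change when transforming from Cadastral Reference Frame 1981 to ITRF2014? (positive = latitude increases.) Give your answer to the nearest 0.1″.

Δφ = 9.2″

On a sphere of radius R, 1 rad of latitude = R, so Δφ = ΔN / R = 285.0 / 6371000 = 4.4734e-05 rad = 9.227″.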